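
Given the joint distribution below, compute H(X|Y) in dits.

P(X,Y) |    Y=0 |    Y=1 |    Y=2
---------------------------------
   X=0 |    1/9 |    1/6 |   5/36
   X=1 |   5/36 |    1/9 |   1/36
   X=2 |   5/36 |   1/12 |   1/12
0.4523 dits

Using the chain rule: H(X|Y) = H(X,Y) - H(Y)

First, compute H(X,Y) = 0.9221 dits

Marginal P(Y) = (7/18, 13/36, 1/4)
H(Y) = 0.4698 dits

H(X|Y) = H(X,Y) - H(Y) = 0.9221 - 0.4698 = 0.4523 dits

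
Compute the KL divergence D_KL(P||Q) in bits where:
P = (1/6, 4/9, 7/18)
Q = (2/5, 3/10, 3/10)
0.1871 bits

KL divergence: D_KL(P||Q) = Σ p(x) log(p(x)/q(x))

Computing term by term:
  x=0: 1/6 × log_2[(1/6)/(2/5)] = 1/6 × -1.2630 = -0.2105
  x=1: 4/9 × log_2[(4/9)/(3/10)] = 4/9 × 0.5670 = 0.2520
  x=2: 7/18 × log_2[(7/18)/(3/10)] = 7/18 × 0.3744 = 0.1456

D_KL(P||Q) = 0.1871 bits

Note: KL divergence is always non-negative and equals 0 iff P = Q.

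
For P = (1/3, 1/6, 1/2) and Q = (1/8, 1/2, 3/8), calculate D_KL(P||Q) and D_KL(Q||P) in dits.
D_KL(P||Q) = 0.1249, D_KL(Q||P) = 0.1385

KL divergence is not symmetric: D_KL(P||Q) ≠ D_KL(Q||P) in general.

D_KL(P||Q) = 0.1249 dits
D_KL(Q||P) = 0.1385 dits

No, they are not equal!

This asymmetry is why KL divergence is not a true distance metric.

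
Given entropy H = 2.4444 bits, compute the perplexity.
5.4430

Perplexity is 2^H (or exp(H) for natural log).

H = 2.4444 bits
Perplexity = 2^2.4444 = 5.4430

Interpretation: The model's uncertainty is equivalent to choosing uniformly among 5.4 options.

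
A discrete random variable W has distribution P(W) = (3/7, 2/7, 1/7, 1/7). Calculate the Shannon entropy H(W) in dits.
0.5546 dits

Shannon entropy is H(X) = -Σ p(x) log p(x).

For P = (3/7, 2/7, 1/7, 1/7):
H = -3/7 × log_10(3/7) -2/7 × log_10(2/7) -1/7 × log_10(1/7) -1/7 × log_10(1/7)
H = 0.5546 dits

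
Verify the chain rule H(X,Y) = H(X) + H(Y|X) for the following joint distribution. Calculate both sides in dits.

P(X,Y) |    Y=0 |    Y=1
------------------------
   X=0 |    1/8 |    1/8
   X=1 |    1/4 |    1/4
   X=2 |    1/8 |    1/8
H(X,Y) = 0.7526, H(X) = 0.4515, H(Y|X) = 0.3010 (all in dits)

Chain rule: H(X,Y) = H(X) + H(Y|X)

Left side — joint entropy directly:
H(X,Y) = -Σ p(x,y) log p(x,y) = 0.7526 dits

Right side — compute H(Y|X) from the conditional distributions:
P(X) = (1/4, 1/2, 1/4), so H(X) = 0.4515 dits
H(Y|X) = Σ_x P(X=x) · H(Y|X=x):
  P(Y|X=0) = (1/2, 1/2), H(Y|X=0) = 0.3010, weight P(X=0) = 1/4
  P(Y|X=1) = (1/2, 1/2), H(Y|X=1) = 0.3010, weight P(X=1) = 1/2
  P(Y|X=2) = (1/2, 1/2), H(Y|X=2) = 0.3010, weight P(X=2) = 1/4
H(Y|X) = 0.3010 dits

H(X) + H(Y|X) = 0.4515 + 0.3010 = 0.7526 dits

Both sides equal 0.7526 dits. ✓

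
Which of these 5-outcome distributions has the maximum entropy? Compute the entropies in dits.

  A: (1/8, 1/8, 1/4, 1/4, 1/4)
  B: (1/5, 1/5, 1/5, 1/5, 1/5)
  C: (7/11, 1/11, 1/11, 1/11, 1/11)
B

For a discrete distribution over n outcomes, entropy is maximized by the uniform distribution.

Computing entropies:
H(A) = 0.6773 dits
H(B) = 0.6990 dits
H(C) = 0.5036 dits

The uniform distribution (where all probabilities equal 1/5) achieves the maximum entropy of log_10(5) = 0.6990 dits.

Distribution B has the highest entropy.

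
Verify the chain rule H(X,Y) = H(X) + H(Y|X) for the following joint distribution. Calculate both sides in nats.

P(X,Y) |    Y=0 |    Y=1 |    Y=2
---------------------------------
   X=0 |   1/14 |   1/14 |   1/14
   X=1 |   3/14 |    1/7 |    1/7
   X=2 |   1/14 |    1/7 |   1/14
H(X,Y) = 2.1066, H(X) = 1.0346, H(Y|X) = 1.0720 (all in nats)

Chain rule: H(X,Y) = H(X) + H(Y|X)

Left side — joint entropy directly:
H(X,Y) = -Σ p(x,y) log p(x,y) = 2.1066 nats

Right side — compute H(Y|X) from the conditional distributions:
P(X) = (3/14, 1/2, 2/7), so H(X) = 1.0346 nats
H(Y|X) = Σ_x P(X=x) · H(Y|X=x):
  P(Y|X=0) = (1/3, 1/3, 1/3), H(Y|X=0) = 1.0986, weight P(X=0) = 3/14
  P(Y|X=1) = (3/7, 2/7, 2/7), H(Y|X=1) = 1.0790, weight P(X=1) = 1/2
  P(Y|X=2) = (1/4, 1/2, 1/4), H(Y|X=2) = 1.0397, weight P(X=2) = 2/7
H(Y|X) = 1.0720 nats

H(X) + H(Y|X) = 1.0346 + 1.0720 = 2.1066 nats

Both sides equal 2.1066 nats. ✓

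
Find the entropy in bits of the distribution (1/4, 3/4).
0.8113 bits

Shannon entropy is H(X) = -Σ p(x) log p(x).

For P = (1/4, 3/4):
H = -1/4 × log_2(1/4) -3/4 × log_2(3/4)
H = 0.8113 bits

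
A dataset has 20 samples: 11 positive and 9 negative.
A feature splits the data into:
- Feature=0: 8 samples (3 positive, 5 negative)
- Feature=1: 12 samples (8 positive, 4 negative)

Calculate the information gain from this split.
0.0600 bits

Information Gain = H(Y) - H(Y|Feature)

Before split:
P(positive) = 11/20 = 0.5500
H(Y) = 0.9928 bits

After split:
Feature=0: H = 0.9544 bits (weight = 8/20)
Feature=1: H = 0.9183 bits (weight = 12/20)
H(Y|Feature) = (8/20)×0.9544 + (12/20)×0.9183 = 0.9328 bits

Information Gain = 0.9928 - 0.9328 = 0.0600 bits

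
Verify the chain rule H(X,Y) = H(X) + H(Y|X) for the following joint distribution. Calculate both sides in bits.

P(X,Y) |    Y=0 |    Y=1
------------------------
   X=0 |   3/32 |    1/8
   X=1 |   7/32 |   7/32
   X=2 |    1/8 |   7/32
H(X,Y) = 2.5091, H(X) = 1.5310, H(Y|X) = 0.9781 (all in bits)

Chain rule: H(X,Y) = H(X) + H(Y|X)

Left side — joint entropy directly:
H(X,Y) = -Σ p(x,y) log p(x,y) = 2.5091 bits

Right side — compute H(Y|X) from the conditional distributions:
P(X) = (7/32, 7/16, 11/32), so H(X) = 1.5310 bits
H(Y|X) = Σ_x P(X=x) · H(Y|X=x):
  P(Y|X=0) = (3/7, 4/7), H(Y|X=0) = 0.9852, weight P(X=0) = 7/32
  P(Y|X=1) = (1/2, 1/2), H(Y|X=1) = 1.0000, weight P(X=1) = 7/16
  P(Y|X=2) = (4/11, 7/11), H(Y|X=2) = 0.9457, weight P(X=2) = 11/32
H(Y|X) = 0.9781 bits

H(X) + H(Y|X) = 1.5310 + 0.9781 = 2.5091 bits

Both sides equal 2.5091 bits. ✓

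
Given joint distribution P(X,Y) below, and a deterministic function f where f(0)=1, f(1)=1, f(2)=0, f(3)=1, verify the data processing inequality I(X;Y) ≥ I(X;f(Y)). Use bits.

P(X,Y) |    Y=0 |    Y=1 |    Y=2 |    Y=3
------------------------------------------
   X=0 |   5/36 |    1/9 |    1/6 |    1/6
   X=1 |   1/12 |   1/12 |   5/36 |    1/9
I(X;Y) = 0.0028, I(X;f(Y)) = 0.0019, inequality holds: 0.0028 ≥ 0.0019

Data Processing Inequality: For any Markov chain X → Y → Z, we have I(X;Y) ≥ I(X;Z).

Here Z = f(Y) is a deterministic function of Y, forming X → Y → Z.

Original I(X;Y) = 0.0028 bits

After applying f:
P(X,Z) where Z=f(Y):
- P(X,Z=0) = P(X,Y=2)
- P(X,Z=1) = P(X,Y=0) + P(X,Y=1) + P(X,Y=3)

I(X;Z) = I(X;f(Y)) = 0.0019 bits

Verification: 0.0028 ≥ 0.0019 ✓

Information cannot be created by processing; the function f can only lose information about X.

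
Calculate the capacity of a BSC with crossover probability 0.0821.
0.5905 bits

For a binary symmetric channel (BSC) with error probability p:
Capacity C = 1 - H(p) bits per symbol

where H(p) = -p log₂(p) - (1-p) log₂(1-p) is the binary entropy function.

H(0.0821) = 0.4095 bits
C = 1 - 0.4095 = 0.5905 bits per symbol

This means we can reliably transmit up to 0.5905 bits of information per channel use.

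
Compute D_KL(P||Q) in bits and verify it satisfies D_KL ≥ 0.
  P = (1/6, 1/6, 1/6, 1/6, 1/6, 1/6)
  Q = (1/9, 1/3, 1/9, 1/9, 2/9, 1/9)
0.1541 bits

KL divergence satisfies the Gibbs inequality: D_KL(P||Q) ≥ 0 for all distributions P, Q.

D_KL(P||Q) = Σ p(x) log(p(x)/q(x))
Term by term:
  x=0: 1/6 × log_2[(1/6)/(1/9)] = 0.0975
  x=1: 1/6 × log_2[(1/6)/(1/3)] = -0.1667
  x=2: 1/6 × log_2[(1/6)/(1/9)] = 0.0975
  x=3: 1/6 × log_2[(1/6)/(1/9)] = 0.0975
  x=4: 1/6 × log_2[(1/6)/(2/9)] = -0.0692
  x=5: 1/6 × log_2[(1/6)/(1/9)] = 0.0975
D_KL(P||Q) = 0.1541 bits

D_KL(P||Q) = 0.1541 ≥ 0 ✓

This non-negativity is a fundamental property: relative entropy cannot be negative because it measures how different Q is from P.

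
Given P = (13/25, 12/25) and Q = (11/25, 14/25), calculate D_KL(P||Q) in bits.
0.0186 bits

KL divergence: D_KL(P||Q) = Σ p(x) log(p(x)/q(x))

Computing term by term:
  x=0: 13/25 × log_2[(13/25)/(11/25)] = 13/25 × 0.2410 = 0.1253
  x=1: 12/25 × log_2[(12/25)/(14/25)] = 12/25 × -0.2224 = -0.1067

D_KL(P||Q) = 0.0186 bits

Note: KL divergence is always non-negative and equals 0 iff P = Q.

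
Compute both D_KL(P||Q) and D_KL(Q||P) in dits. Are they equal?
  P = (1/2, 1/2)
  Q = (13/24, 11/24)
D_KL(P||Q) = 0.0015, D_KL(Q||P) = 0.0015

KL divergence is not symmetric: D_KL(P||Q) ≠ D_KL(Q||P) in general.

D_KL(P||Q) = 0.0015 dits
D_KL(Q||P) = 0.0015 dits

In this case they happen to be equal (to 4 decimal places).

This asymmetry is why KL divergence is not a true distance metric.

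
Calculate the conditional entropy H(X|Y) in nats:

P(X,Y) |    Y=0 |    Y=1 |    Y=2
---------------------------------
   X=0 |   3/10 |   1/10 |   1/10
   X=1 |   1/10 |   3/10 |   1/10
0.5885 nats

Using the chain rule: H(X|Y) = H(X,Y) - H(Y)

First, compute H(X,Y) = 1.6434 nats

Marginal P(Y) = (2/5, 2/5, 1/5)
H(Y) = 1.0549 nats

H(X|Y) = H(X,Y) - H(Y) = 1.6434 - 1.0549 = 0.5885 nats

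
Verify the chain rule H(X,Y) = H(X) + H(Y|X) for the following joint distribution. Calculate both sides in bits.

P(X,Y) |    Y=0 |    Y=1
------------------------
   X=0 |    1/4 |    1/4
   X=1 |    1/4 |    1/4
H(X,Y) = 2.0000, H(X) = 1.0000, H(Y|X) = 1.0000 (all in bits)

Chain rule: H(X,Y) = H(X) + H(Y|X)

Left side — joint entropy directly:
H(X,Y) = -Σ p(x,y) log p(x,y) = 2.0000 bits

Right side — compute H(Y|X) from the conditional distributions:
P(X) = (1/2, 1/2), so H(X) = 1.0000 bits
H(Y|X) = Σ_x P(X=x) · H(Y|X=x):
  P(Y|X=0) = (1/2, 1/2), H(Y|X=0) = 1.0000, weight P(X=0) = 1/2
  P(Y|X=1) = (1/2, 1/2), H(Y|X=1) = 1.0000, weight P(X=1) = 1/2
H(Y|X) = 1.0000 bits

H(X) + H(Y|X) = 1.0000 + 1.0000 = 2.0000 bits

Both sides equal 2.0000 bits. ✓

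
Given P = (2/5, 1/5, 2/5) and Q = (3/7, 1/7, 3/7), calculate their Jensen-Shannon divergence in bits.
0.0042 bits

Jensen-Shannon divergence is:
JSD(P||Q) = 0.5 × D_KL(P||M) + 0.5 × D_KL(Q||M)
where M = 0.5 × (P + Q) is the mixture distribution.

M = 0.5 × (2/5, 1/5, 2/5) + 0.5 × (3/7, 1/7, 3/7) = (0.414286, 6/35, 0.414286)

D_KL(P||M) = 0.0040 bits
D_KL(Q||M) = 0.0043 bits

JSD(P||Q) = 0.5 × 0.0040 + 0.5 × 0.0043 = 0.0042 bits

Unlike KL divergence, JSD is symmetric and bounded: 0 ≤ JSD ≤ log(2).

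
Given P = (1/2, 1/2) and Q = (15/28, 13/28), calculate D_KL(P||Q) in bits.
0.0037 bits

KL divergence: D_KL(P||Q) = Σ p(x) log(p(x)/q(x))

Computing term by term:
  x=0: 1/2 × log_2[(1/2)/(15/28)] = 1/2 × -0.0995 = -0.0498
  x=1: 1/2 × log_2[(1/2)/(13/28)] = 1/2 × 0.1069 = 0.0535

D_KL(P||Q) = 0.0037 bits

Note: KL divergence is always non-negative and equals 0 iff P = Q.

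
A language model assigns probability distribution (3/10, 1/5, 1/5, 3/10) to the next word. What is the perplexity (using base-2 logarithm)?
3.9203

Perplexity is 2^H (or exp(H) for natural log).

First, H = -Σ p log p = 1.9710 bits
Perplexity = 2^1.9710 = 3.9203

Interpretation: The model's uncertainty is equivalent to choosing uniformly among 3.9 options.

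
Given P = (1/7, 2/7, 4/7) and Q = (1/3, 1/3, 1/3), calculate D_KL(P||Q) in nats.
0.1429 nats

KL divergence: D_KL(P||Q) = Σ p(x) log(p(x)/q(x))

Computing term by term:
  x=0: 1/7 × log_e[(1/7)/(1/3)] = 1/7 × -0.8473 = -0.1210
  x=1: 2/7 × log_e[(2/7)/(1/3)] = 2/7 × -0.1542 = -0.0440
  x=2: 4/7 × log_e[(4/7)/(1/3)] = 4/7 × 0.5390 = 0.3080

D_KL(P||Q) = 0.1429 nats

Note: KL divergence is always non-negative and equals 0 iff P = Q.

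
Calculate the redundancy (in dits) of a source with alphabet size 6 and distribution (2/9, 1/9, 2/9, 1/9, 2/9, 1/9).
0.0246 dits

Redundancy measures how far a source is from maximum entropy:
R = H_max - H(X)

Maximum entropy for 6 symbols: H_max = log_10(6) = 0.7782 dits
Actual entropy: H(X) = 0.7536 dits
Redundancy: R = 0.7782 - 0.7536 = 0.0246 dits

This redundancy represents potential for compression: the source could be compressed by 0.0246 dits per symbol.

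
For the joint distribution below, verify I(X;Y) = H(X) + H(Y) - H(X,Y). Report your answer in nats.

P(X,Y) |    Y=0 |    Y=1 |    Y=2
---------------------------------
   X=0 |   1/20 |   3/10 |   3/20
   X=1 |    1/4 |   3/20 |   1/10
I(X;Y) = 0.1033 nats

Mutual information has multiple equivalent forms:
- I(X;Y) = H(X) - H(X|Y)
- I(X;Y) = H(Y) - H(Y|X)
- I(X;Y) = H(X) + H(Y) - H(X,Y)

Computing all quantities:
H(X) = 0.6931, H(Y) = 1.0671, H(X,Y) = 1.6569
H(X|Y) = 0.5899, H(Y|X) = 0.9638

Verification:
H(X) - H(X|Y) = 0.6931 - 0.5899 = 0.1033
H(Y) - H(Y|X) = 1.0671 - 0.9638 = 0.1033
H(X) + H(Y) - H(X,Y) = 0.6931 + 1.0671 - 1.6569 = 0.1033

All forms give I(X;Y) = 0.1033 nats. ✓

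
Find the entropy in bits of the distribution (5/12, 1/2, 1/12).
1.3250 bits

Shannon entropy is H(X) = -Σ p(x) log p(x).

For P = (5/12, 1/2, 1/12):
H = -5/12 × log_2(5/12) -1/2 × log_2(1/2) -1/12 × log_2(1/12)
H = 1.3250 bits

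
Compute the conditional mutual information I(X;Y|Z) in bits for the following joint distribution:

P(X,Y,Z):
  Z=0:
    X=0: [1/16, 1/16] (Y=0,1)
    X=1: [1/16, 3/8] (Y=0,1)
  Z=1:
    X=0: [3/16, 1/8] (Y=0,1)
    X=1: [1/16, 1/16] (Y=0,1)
0.0486 bits

Conditional mutual information: I(X;Y|Z) = H(X|Z) + H(Y|Z) - H(X,Y|Z)

H(Z) = 0.9887
H(X,Z) = 1.7962 → H(X|Z) = 0.8075
H(Y,Z) = 1.8496 → H(Y|Z) = 0.8609
H(X,Y,Z) = 2.6085 → H(X,Y|Z) = 1.6198

I(X;Y|Z) = 0.8075 + 0.8609 - 1.6198 = 0.0486 bits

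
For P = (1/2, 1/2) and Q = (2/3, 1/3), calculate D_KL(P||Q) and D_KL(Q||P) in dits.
D_KL(P||Q) = 0.0256, D_KL(Q||P) = 0.0246

KL divergence is not symmetric: D_KL(P||Q) ≠ D_KL(Q||P) in general.

D_KL(P||Q) = 0.0256 dits
D_KL(Q||P) = 0.0246 dits

No, they are not equal!

This asymmetry is why KL divergence is not a true distance metric.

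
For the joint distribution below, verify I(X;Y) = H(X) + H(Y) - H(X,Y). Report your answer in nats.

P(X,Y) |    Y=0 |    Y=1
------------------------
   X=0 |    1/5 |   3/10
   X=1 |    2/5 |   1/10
I(X;Y) = 0.0863 nats

Mutual information has multiple equivalent forms:
- I(X;Y) = H(X) - H(X|Y)
- I(X;Y) = H(Y) - H(Y|X)
- I(X;Y) = H(X) + H(Y) - H(X,Y)

Computing all quantities:
H(X) = 0.6931, H(Y) = 0.6730, H(X,Y) = 1.2799
H(X|Y) = 0.6068, H(Y|X) = 0.5867

Verification:
H(X) - H(X|Y) = 0.6931 - 0.6068 = 0.0863
H(Y) - H(Y|X) = 0.6730 - 0.5867 = 0.0863
H(X) + H(Y) - H(X,Y) = 0.6931 + 0.6730 - 1.2799 = 0.0863

All forms give I(X;Y) = 0.0863 nats. ✓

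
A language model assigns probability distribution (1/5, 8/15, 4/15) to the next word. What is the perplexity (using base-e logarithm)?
2.7445

Perplexity is e^H (or exp(H) for natural log).

First, H = -Σ p log p = 1.0096 nats
Perplexity = e^1.0096 = 2.7445

Interpretation: The model's uncertainty is equivalent to choosing uniformly among 2.7 options.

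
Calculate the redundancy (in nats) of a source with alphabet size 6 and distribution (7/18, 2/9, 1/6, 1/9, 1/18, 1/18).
0.2263 nats

Redundancy measures how far a source is from maximum entropy:
R = H_max - H(X)

Maximum entropy for 6 symbols: H_max = log_e(6) = 1.7918 nats
Actual entropy: H(X) = 1.5654 nats
Redundancy: R = 1.7918 - 1.5654 = 0.2263 nats

This redundancy represents potential for compression: the source could be compressed by 0.2263 nats per symbol.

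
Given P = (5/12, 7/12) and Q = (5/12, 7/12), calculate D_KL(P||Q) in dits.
0.0000 dits

KL divergence: D_KL(P||Q) = Σ p(x) log(p(x)/q(x))

Computing term by term:
  x=0: 5/12 × log_10[(5/12)/(5/12)] = 5/12 × 0.0000 = 0.0000
  x=1: 7/12 × log_10[(7/12)/(7/12)] = 7/12 × 0.0000 = 0.0000

D_KL(P||Q) = 0.0000 dits

Note: KL divergence is always non-negative and equals 0 iff P = Q.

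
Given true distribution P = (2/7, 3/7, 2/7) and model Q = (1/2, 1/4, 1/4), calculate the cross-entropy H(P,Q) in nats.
1.1883 nats

Cross-entropy: H(P,Q) = -Σ p(x) log q(x)

Alternatively: H(P,Q) = H(P) + D_KL(P||Q)
H(P) = 1.0790 nats
D_KL(P||Q) = 0.1093 nats

H(P,Q) = 1.0790 + 0.1093 = 1.1883 nats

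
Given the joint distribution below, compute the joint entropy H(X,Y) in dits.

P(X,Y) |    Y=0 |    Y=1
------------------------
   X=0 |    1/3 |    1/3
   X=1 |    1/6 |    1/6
0.5775 dits

Joint entropy is H(X,Y) = -Σ_{x,y} p(x,y) log p(x,y).

Summing over all non-zero entries:
H(X,Y) = -[1/3·log_10(1/3) + 1/3·log_10(1/3) + 1/6·log_10(1/6) + 1/6·log_10(1/6)]
H(X,Y) = 0.5775 dits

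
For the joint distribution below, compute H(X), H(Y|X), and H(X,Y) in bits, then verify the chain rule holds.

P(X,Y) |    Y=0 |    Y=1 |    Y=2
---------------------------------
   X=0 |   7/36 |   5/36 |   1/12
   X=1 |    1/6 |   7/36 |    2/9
H(X,Y) = 2.5261, H(X) = 0.9799, H(Y|X) = 1.5462 (all in bits)

Chain rule: H(X,Y) = H(X) + H(Y|X)

Left side — joint entropy directly:
H(X,Y) = -Σ p(x,y) log p(x,y) = 2.5261 bits

Right side — compute H(Y|X) from the conditional distributions:
P(X) = (5/12, 7/12), so H(X) = 0.9799 bits
H(Y|X) = Σ_x P(X=x) · H(Y|X=x):
  P(Y|X=0) = (7/15, 1/3, 1/5), H(Y|X=0) = 1.5058, weight P(X=0) = 5/12
  P(Y|X=1) = (2/7, 1/3, 8/21), H(Y|X=1) = 1.5751, weight P(X=1) = 7/12
H(Y|X) = 1.5462 bits

H(X) + H(Y|X) = 0.9799 + 1.5462 = 2.5261 bits

Both sides equal 2.5261 bits. ✓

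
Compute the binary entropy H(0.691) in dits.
0.2685 dits

The binary entropy function is:
H(p) = -p log(p) - (1-p) log(1-p)

H(0.691) = -0.691 × log_10(0.691) - 0.309 × log_10(0.309)
H(0.691) = 0.2685 dits

Note: Binary entropy is maximized at p=0.5 (H=1 bit) and minimized at p=0 or p=1 (H=0).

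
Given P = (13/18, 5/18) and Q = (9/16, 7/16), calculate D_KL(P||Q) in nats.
0.0543 nats

KL divergence: D_KL(P||Q) = Σ p(x) log(p(x)/q(x))

Computing term by term:
  x=0: 13/18 × log_e[(13/18)/(9/16)] = 13/18 × 0.2499 = 0.1805
  x=1: 5/18 × log_e[(5/18)/(7/16)] = 5/18 × -0.4543 = -0.1262

D_KL(P||Q) = 0.0543 nats

Note: KL divergence is always non-negative and equals 0 iff P = Q.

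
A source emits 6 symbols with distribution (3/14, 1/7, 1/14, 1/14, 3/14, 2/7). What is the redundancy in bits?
0.1712 bits

Redundancy measures how far a source is from maximum entropy:
R = H_max - H(X)

Maximum entropy for 6 symbols: H_max = log_2(6) = 2.5850 bits
Actual entropy: H(X) = 2.4138 bits
Redundancy: R = 2.5850 - 2.4138 = 0.1712 bits

This redundancy represents potential for compression: the source could be compressed by 0.1712 bits per symbol.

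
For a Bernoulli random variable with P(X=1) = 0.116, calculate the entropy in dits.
0.1559 dits

The binary entropy function is:
H(p) = -p log(p) - (1-p) log(1-p)

H(0.116) = -0.116 × log_10(0.116) - 0.884 × log_10(0.884)
H(0.116) = 0.1559 dits

Note: Binary entropy is maximized at p=0.5 (H=1 bit) and minimized at p=0 or p=1 (H=0).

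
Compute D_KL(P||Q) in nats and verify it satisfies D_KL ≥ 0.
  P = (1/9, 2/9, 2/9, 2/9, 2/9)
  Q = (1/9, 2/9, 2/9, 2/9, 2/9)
0.0000 nats

KL divergence satisfies the Gibbs inequality: D_KL(P||Q) ≥ 0 for all distributions P, Q.

D_KL(P||Q) = Σ p(x) log(p(x)/q(x))
Term by term:
  x=0: 1/9 × log_e[(1/9)/(1/9)] = 0.0000
  x=1: 2/9 × log_e[(2/9)/(2/9)] = 0.0000
  x=2: 2/9 × log_e[(2/9)/(2/9)] = 0.0000
  x=3: 2/9 × log_e[(2/9)/(2/9)] = 0.0000
  x=4: 2/9 × log_e[(2/9)/(2/9)] = 0.0000
D_KL(P||Q) = 0.0000 nats

D_KL(P||Q) = 0.0000 ≥ 0 ✓

This non-negativity is a fundamental property: relative entropy cannot be negative because it measures how different Q is from P.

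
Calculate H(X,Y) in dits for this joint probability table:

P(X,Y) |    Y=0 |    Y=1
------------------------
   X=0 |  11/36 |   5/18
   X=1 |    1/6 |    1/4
0.5921 dits

Joint entropy is H(X,Y) = -Σ_{x,y} p(x,y) log p(x,y).

Summing over all non-zero entries:
H(X,Y) = -[11/36·log_10(11/36) + 5/18·log_10(5/18) + 1/6·log_10(1/6) + 1/4·log_10(1/4)]
H(X,Y) = 0.5921 dits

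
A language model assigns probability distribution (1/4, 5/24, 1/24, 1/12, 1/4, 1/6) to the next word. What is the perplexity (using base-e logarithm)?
5.2491

Perplexity is e^H (or exp(H) for natural log).

First, H = -Σ p log p = 1.6581 nats
Perplexity = e^1.6581 = 5.2491

Interpretation: The model's uncertainty is equivalent to choosing uniformly among 5.2 options.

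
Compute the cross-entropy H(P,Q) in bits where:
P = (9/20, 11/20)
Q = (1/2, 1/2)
1.0000 bits

Cross-entropy: H(P,Q) = -Σ p(x) log q(x)

Alternatively: H(P,Q) = H(P) + D_KL(P||Q)
H(P) = 0.9928 bits
D_KL(P||Q) = 0.0072 bits

H(P,Q) = 0.9928 + 0.0072 = 1.0000 bits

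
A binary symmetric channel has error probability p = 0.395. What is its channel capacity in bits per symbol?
0.0320 bits

For a binary symmetric channel (BSC) with error probability p:
Capacity C = 1 - H(p) bits per symbol

where H(p) = -p log₂(p) - (1-p) log₂(1-p) is the binary entropy function.

H(0.395) = 0.9680 bits
C = 1 - 0.9680 = 0.0320 bits per symbol

This means we can reliably transmit up to 0.0320 bits of information per channel use.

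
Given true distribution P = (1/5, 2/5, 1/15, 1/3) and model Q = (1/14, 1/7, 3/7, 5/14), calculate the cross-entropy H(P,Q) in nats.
1.7059 nats

Cross-entropy: H(P,Q) = -Σ p(x) log q(x)

Alternatively: H(P,Q) = H(P) + D_KL(P||Q)
H(P) = 1.2351 nats
D_KL(P||Q) = 0.4707 nats

H(P,Q) = 1.2351 + 0.4707 = 1.7059 nats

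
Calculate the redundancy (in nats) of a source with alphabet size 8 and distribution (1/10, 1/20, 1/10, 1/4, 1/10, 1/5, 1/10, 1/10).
0.1099 nats

Redundancy measures how far a source is from maximum entropy:
R = H_max - H(X)

Maximum entropy for 8 symbols: H_max = log_e(8) = 2.0794 nats
Actual entropy: H(X) = 1.9695 nats
Redundancy: R = 2.0794 - 1.9695 = 0.1099 nats

This redundancy represents potential for compression: the source could be compressed by 0.1099 nats per symbol.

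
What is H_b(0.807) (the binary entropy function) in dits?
0.2130 dits

The binary entropy function is:
H(p) = -p log(p) - (1-p) log(1-p)

H(0.807) = -0.807 × log_10(0.807) - 0.193 × log_10(0.193)
H(0.807) = 0.2130 dits

Note: Binary entropy is maximized at p=0.5 (H=1 bit) and minimized at p=0 or p=1 (H=0).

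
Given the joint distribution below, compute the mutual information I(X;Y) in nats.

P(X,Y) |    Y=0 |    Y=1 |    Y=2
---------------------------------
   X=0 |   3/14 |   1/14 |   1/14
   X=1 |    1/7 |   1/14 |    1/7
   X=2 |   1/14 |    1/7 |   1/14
0.0658 nats

Mutual information: I(X;Y) = H(X) + H(Y) - H(X,Y)

Marginals:
P(X) = (5/14, 5/14, 2/7), H(X) = 1.0934 nats
P(Y) = (3/7, 2/7, 2/7), H(Y) = 1.0790 nats

Joint entropy: H(X,Y) = 2.1066 nats

I(X;Y) = 1.0934 + 1.0790 - 2.1066 = 0.0658 nats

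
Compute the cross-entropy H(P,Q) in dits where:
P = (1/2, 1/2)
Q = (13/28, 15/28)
0.3021 dits

Cross-entropy: H(P,Q) = -Σ p(x) log q(x)

Alternatively: H(P,Q) = H(P) + D_KL(P||Q)
H(P) = 0.3010 dits
D_KL(P||Q) = 0.0011 dits

H(P,Q) = 0.3010 + 0.0011 = 0.3021 dits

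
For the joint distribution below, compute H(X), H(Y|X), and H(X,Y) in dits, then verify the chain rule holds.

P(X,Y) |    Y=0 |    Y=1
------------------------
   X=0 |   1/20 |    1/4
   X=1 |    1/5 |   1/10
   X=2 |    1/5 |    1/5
H(X,Y) = 0.7349, H(X) = 0.4729, H(Y|X) = 0.2620 (all in dits)

Chain rule: H(X,Y) = H(X) + H(Y|X)

Left side — joint entropy directly:
H(X,Y) = -Σ p(x,y) log p(x,y) = 0.7349 dits

Right side — compute H(Y|X) from the conditional distributions:
P(X) = (3/10, 3/10, 2/5), so H(X) = 0.4729 dits
H(Y|X) = Σ_x P(X=x) · H(Y|X=x):
  P(Y|X=0) = (1/6, 5/6), H(Y|X=0) = 0.1957, weight P(X=0) = 3/10
  P(Y|X=1) = (2/3, 1/3), H(Y|X=1) = 0.2764, weight P(X=1) = 3/10
  P(Y|X=2) = (1/2, 1/2), H(Y|X=2) = 0.3010, weight P(X=2) = 2/5
H(Y|X) = 0.2620 dits

H(X) + H(Y|X) = 0.4729 + 0.2620 = 0.7349 dits

Both sides equal 0.7349 dits. ✓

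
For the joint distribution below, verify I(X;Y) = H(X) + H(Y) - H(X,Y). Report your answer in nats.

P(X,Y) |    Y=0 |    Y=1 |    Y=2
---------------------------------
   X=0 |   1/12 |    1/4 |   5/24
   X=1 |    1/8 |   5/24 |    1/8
I(X;Y) = 0.0131 nats

Mutual information has multiple equivalent forms:
- I(X;Y) = H(X) - H(X|Y)
- I(X;Y) = H(Y) - H(Y|X)
- I(X;Y) = H(X) + H(Y) - H(X,Y)

Computing all quantities:
H(X) = 0.6897, H(Y) = 1.0506, H(X,Y) = 1.7271
H(X|Y) = 0.6765, H(Y|X) = 1.0374

Verification:
H(X) - H(X|Y) = 0.6897 - 0.6765 = 0.0131
H(Y) - H(Y|X) = 1.0506 - 1.0374 = 0.0131
H(X) + H(Y) - H(X,Y) = 0.6897 + 1.0506 - 1.7271 = 0.0131

All forms give I(X;Y) = 0.0131 nats. ✓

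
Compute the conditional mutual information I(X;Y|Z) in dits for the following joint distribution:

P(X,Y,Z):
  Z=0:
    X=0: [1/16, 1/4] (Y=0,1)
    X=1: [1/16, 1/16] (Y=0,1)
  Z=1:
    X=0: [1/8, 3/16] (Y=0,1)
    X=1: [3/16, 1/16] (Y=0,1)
0.0236 dits

Conditional mutual information: I(X;Y|Z) = H(X|Z) + H(Y|Z) - H(X,Y|Z)

H(Z) = 0.2976
H(X,Z) = 0.5791 → H(X|Z) = 0.2815
H(Y,Z) = 0.5791 → H(Y|Z) = 0.2815
H(X,Y,Z) = 0.8371 → H(X,Y|Z) = 0.5394

I(X;Y|Z) = 0.2815 + 0.2815 - 0.5394 = 0.0236 dits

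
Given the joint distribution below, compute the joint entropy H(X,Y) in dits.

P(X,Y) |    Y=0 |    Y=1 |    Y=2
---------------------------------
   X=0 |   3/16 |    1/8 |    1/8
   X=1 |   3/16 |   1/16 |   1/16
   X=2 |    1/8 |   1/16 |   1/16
0.9123 dits

Joint entropy is H(X,Y) = -Σ_{x,y} p(x,y) log p(x,y).

Summing over all non-zero entries:
H(X,Y) = -[3/16·log_10(3/16) + 1/8·log_10(1/8) + 1/8·log_10(1/8) + 3/16·log_10(3/16) + 1/16·log_10(1/16) + 1/16·log_10(1/16) + 1/8·log_10(1/8) + 1/16·log_10(1/16) + 1/16·log_10(1/16)]
H(X,Y) = 0.9123 dits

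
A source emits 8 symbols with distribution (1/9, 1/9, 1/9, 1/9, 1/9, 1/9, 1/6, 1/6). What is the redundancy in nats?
0.0174 nats

Redundancy measures how far a source is from maximum entropy:
R = H_max - H(X)

Maximum entropy for 8 symbols: H_max = log_e(8) = 2.0794 nats
Actual entropy: H(X) = 2.0621 nats
Redundancy: R = 2.0794 - 2.0621 = 0.0174 nats

This redundancy represents potential for compression: the source could be compressed by 0.0174 nats per symbol.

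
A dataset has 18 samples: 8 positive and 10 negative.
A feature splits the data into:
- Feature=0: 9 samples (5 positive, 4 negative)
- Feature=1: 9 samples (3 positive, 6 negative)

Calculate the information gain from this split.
0.0364 bits

Information Gain = H(Y) - H(Y|Feature)

Before split:
P(positive) = 8/18 = 0.4444
H(Y) = 0.9911 bits

After split:
Feature=0: H = 0.9911 bits (weight = 9/18)
Feature=1: H = 0.9183 bits (weight = 9/18)
H(Y|Feature) = (9/18)×0.9911 + (9/18)×0.9183 = 0.9547 bits

Information Gain = 0.9911 - 0.9547 = 0.0364 bits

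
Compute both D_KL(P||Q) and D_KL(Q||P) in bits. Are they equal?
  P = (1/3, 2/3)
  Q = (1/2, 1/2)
D_KL(P||Q) = 0.0817, D_KL(Q||P) = 0.0850

KL divergence is not symmetric: D_KL(P||Q) ≠ D_KL(Q||P) in general.

D_KL(P||Q) = 0.0817 bits
D_KL(Q||P) = 0.0850 bits

No, they are not equal!

This asymmetry is why KL divergence is not a true distance metric.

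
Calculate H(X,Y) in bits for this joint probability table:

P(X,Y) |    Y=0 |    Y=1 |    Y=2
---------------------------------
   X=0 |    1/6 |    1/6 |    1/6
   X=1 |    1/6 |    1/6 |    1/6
2.5850 bits

Joint entropy is H(X,Y) = -Σ_{x,y} p(x,y) log p(x,y).

Summing over all non-zero entries:
H(X,Y) = -[1/6·log_2(1/6) + 1/6·log_2(1/6) + 1/6·log_2(1/6) + 1/6·log_2(1/6) + 1/6·log_2(1/6) + 1/6·log_2(1/6)]
H(X,Y) = 2.5850 bits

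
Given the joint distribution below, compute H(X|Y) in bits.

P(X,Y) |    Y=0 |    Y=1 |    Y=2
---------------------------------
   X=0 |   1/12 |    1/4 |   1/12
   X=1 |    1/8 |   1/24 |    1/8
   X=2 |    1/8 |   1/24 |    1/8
1.3946 bits

Using the chain rule: H(X|Y) = H(X,Y) - H(Y)

First, compute H(X,Y) = 2.9796 bits

Marginal P(Y) = (1/3, 1/3, 1/3)
H(Y) = 1.5850 bits

H(X|Y) = H(X,Y) - H(Y) = 2.9796 - 1.5850 = 1.3946 bits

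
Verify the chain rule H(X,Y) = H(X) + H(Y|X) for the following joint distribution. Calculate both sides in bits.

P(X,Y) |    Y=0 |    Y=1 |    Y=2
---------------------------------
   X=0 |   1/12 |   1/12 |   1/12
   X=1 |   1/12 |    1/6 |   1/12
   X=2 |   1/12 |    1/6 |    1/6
H(X,Y) = 3.0850, H(X) = 1.5546, H(Y|X) = 1.5304 (all in bits)

Chain rule: H(X,Y) = H(X) + H(Y|X)

Left side — joint entropy directly:
H(X,Y) = -Σ p(x,y) log p(x,y) = 3.0850 bits

Right side — compute H(Y|X) from the conditional distributions:
P(X) = (1/4, 1/3, 5/12), so H(X) = 1.5546 bits
H(Y|X) = Σ_x P(X=x) · H(Y|X=x):
  P(Y|X=0) = (1/3, 1/3, 1/3), H(Y|X=0) = 1.5850, weight P(X=0) = 1/4
  P(Y|X=1) = (1/4, 1/2, 1/4), H(Y|X=1) = 1.5000, weight P(X=1) = 1/3
  P(Y|X=2) = (1/5, 2/5, 2/5), H(Y|X=2) = 1.5219, weight P(X=2) = 5/12
H(Y|X) = 1.5304 bits

H(X) + H(Y|X) = 1.5546 + 1.5304 = 3.0850 bits

Both sides equal 3.0850 bits. ✓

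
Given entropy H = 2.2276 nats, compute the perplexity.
9.2776

Perplexity is e^H (or exp(H) for natural log).

H = 2.2276 nats
Perplexity = e^2.2276 = 9.2776

Interpretation: The model's uncertainty is equivalent to choosing uniformly among 9.3 options.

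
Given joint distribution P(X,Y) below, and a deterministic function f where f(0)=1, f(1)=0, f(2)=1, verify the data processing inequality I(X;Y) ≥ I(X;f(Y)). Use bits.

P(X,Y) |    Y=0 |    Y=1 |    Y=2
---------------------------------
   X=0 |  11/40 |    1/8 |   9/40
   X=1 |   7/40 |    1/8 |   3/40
I(X;Y) = 0.0272, I(X;f(Y)) = 0.0157, inequality holds: 0.0272 ≥ 0.0157

Data Processing Inequality: For any Markov chain X → Y → Z, we have I(X;Y) ≥ I(X;Z).

Here Z = f(Y) is a deterministic function of Y, forming X → Y → Z.

Original I(X;Y) = 0.0272 bits

After applying f:
P(X,Z) where Z=f(Y):
- P(X,Z=0) = P(X,Y=1)
- P(X,Z=1) = P(X,Y=0) + P(X,Y=2)

I(X;Z) = I(X;f(Y)) = 0.0157 bits

Verification: 0.0272 ≥ 0.0157 ✓

Information cannot be created by processing; the function f can only lose information about X.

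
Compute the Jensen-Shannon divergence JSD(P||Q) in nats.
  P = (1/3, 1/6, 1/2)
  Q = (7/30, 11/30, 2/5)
0.0264 nats

Jensen-Shannon divergence is:
JSD(P||Q) = 0.5 × D_KL(P||M) + 0.5 × D_KL(Q||M)
where M = 0.5 × (P + Q) is the mixture distribution.

M = 0.5 × (1/3, 1/6, 1/2) + 0.5 × (7/30, 11/30, 2/5) = (0.283333, 4/15, 9/20)

D_KL(P||M) = 0.0285 nats
D_KL(Q||M) = 0.0244 nats

JSD(P||Q) = 0.5 × 0.0285 + 0.5 × 0.0244 = 0.0264 nats

Unlike KL divergence, JSD is symmetric and bounded: 0 ≤ JSD ≤ log(2).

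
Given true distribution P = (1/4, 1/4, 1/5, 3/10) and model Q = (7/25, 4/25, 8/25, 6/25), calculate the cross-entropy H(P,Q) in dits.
0.6221 dits

Cross-entropy: H(P,Q) = -Σ p(x) log q(x)

Alternatively: H(P,Q) = H(P) + D_KL(P||Q)
H(P) = 0.5977 dits
D_KL(P||Q) = 0.0244 dits

H(P,Q) = 0.5977 + 0.0244 = 0.6221 dits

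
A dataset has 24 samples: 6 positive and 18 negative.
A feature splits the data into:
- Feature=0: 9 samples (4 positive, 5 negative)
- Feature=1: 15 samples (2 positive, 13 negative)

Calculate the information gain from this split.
0.0856 bits

Information Gain = H(Y) - H(Y|Feature)

Before split:
P(positive) = 6/24 = 0.2500
H(Y) = 0.8113 bits

After split:
Feature=0: H = 0.9911 bits (weight = 9/24)
Feature=1: H = 0.5665 bits (weight = 15/24)
H(Y|Feature) = (9/24)×0.9911 + (15/24)×0.5665 = 0.7257 bits

Information Gain = 0.8113 - 0.7257 = 0.0856 bits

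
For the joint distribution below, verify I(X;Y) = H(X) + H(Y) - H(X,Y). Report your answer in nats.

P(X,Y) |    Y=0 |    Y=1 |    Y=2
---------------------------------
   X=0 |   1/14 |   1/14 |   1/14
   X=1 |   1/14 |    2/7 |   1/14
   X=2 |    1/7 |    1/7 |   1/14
I(X;Y) = 0.0506 nats

Mutual information has multiple equivalent forms:
- I(X;Y) = H(X) - H(X|Y)
- I(X;Y) = H(Y) - H(Y|X)
- I(X;Y) = H(X) + H(Y) - H(X,Y)

Computing all quantities:
H(X) = 1.0609, H(Y) = 1.0346, H(X,Y) = 2.0449
H(X|Y) = 1.0103, H(Y|X) = 0.9840

Verification:
H(X) - H(X|Y) = 1.0609 - 1.0103 = 0.0506
H(Y) - H(Y|X) = 1.0346 - 0.9840 = 0.0506
H(X) + H(Y) - H(X,Y) = 1.0609 + 1.0346 - 2.0449 = 0.0506

All forms give I(X;Y) = 0.0506 nats. ✓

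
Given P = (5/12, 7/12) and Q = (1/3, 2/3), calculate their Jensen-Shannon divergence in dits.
0.0016 dits

Jensen-Shannon divergence is:
JSD(P||Q) = 0.5 × D_KL(P||M) + 0.5 × D_KL(Q||M)
where M = 0.5 × (P + Q) is the mixture distribution.

M = 0.5 × (5/12, 7/12) + 0.5 × (1/3, 2/3) = (3/8, 5/8)

D_KL(P||M) = 0.0016 dits
D_KL(Q||M) = 0.0016 dits

JSD(P||Q) = 0.5 × 0.0016 + 0.5 × 0.0016 = 0.0016 dits

Unlike KL divergence, JSD is symmetric and bounded: 0 ≤ JSD ≤ log(2).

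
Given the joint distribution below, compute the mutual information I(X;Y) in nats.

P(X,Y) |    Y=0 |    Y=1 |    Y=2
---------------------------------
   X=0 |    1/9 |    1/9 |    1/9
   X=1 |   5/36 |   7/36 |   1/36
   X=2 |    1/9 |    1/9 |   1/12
0.0432 nats

Mutual information: I(X;Y) = H(X) + H(Y) - H(X,Y)

Marginals:
P(X) = (1/3, 13/36, 11/36), H(X) = 1.0963 nats
P(Y) = (13/36, 5/12, 2/9), H(Y) = 1.0668 nats

Joint entropy: H(X,Y) = 2.1199 nats

I(X;Y) = 1.0963 + 1.0668 - 2.1199 = 0.0432 nats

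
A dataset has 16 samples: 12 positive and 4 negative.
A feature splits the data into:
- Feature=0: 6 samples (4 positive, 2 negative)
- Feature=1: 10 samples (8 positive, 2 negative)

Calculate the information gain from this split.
0.0157 bits

Information Gain = H(Y) - H(Y|Feature)

Before split:
P(positive) = 12/16 = 0.7500
H(Y) = 0.8113 bits

After split:
Feature=0: H = 0.9183 bits (weight = 6/16)
Feature=1: H = 0.7219 bits (weight = 10/16)
H(Y|Feature) = (6/16)×0.9183 + (10/16)×0.7219 = 0.7956 bits

Information Gain = 0.8113 - 0.7956 = 0.0157 bits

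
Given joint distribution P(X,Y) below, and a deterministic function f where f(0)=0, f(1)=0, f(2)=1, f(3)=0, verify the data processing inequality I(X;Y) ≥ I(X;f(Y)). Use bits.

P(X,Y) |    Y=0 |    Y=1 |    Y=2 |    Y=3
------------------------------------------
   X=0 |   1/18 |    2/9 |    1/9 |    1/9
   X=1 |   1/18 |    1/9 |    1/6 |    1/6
I(X;Y) = 0.0434, I(X;f(Y)) = 0.0112, inequality holds: 0.0434 ≥ 0.0112

Data Processing Inequality: For any Markov chain X → Y → Z, we have I(X;Y) ≥ I(X;Z).

Here Z = f(Y) is a deterministic function of Y, forming X → Y → Z.

Original I(X;Y) = 0.0434 bits

After applying f:
P(X,Z) where Z=f(Y):
- P(X,Z=0) = P(X,Y=0) + P(X,Y=1) + P(X,Y=3)
- P(X,Z=1) = P(X,Y=2)

I(X;Z) = I(X;f(Y)) = 0.0112 bits

Verification: 0.0434 ≥ 0.0112 ✓

Information cannot be created by processing; the function f can only lose information about X.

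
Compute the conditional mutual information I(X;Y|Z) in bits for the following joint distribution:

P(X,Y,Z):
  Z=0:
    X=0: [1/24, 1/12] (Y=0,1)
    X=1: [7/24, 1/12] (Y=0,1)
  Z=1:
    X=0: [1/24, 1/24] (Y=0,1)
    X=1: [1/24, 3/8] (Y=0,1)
0.1040 bits

Conditional mutual information: I(X;Y|Z) = H(X|Z) + H(Y|Z) - H(X,Y|Z)

H(Z) = 1.0000
H(X,Z) = 1.7307 → H(X|Z) = 0.7307
H(Y,Z) = 1.7842 → H(Y|Z) = 0.7842
H(X,Y,Z) = 2.4108 → H(X,Y|Z) = 1.4108

I(X;Y|Z) = 0.7307 + 0.7842 - 1.4108 = 0.1040 bits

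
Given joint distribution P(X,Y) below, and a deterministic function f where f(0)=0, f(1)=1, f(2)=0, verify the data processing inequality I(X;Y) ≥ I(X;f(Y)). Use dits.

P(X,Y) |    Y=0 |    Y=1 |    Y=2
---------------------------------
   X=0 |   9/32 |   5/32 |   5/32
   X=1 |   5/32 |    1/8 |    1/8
I(X;Y) = 0.0017, I(X;f(Y)) = 0.0005, inequality holds: 0.0017 ≥ 0.0005

Data Processing Inequality: For any Markov chain X → Y → Z, we have I(X;Y) ≥ I(X;Z).

Here Z = f(Y) is a deterministic function of Y, forming X → Y → Z.

Original I(X;Y) = 0.0017 dits

After applying f:
P(X,Z) where Z=f(Y):
- P(X,Z=0) = P(X,Y=0) + P(X,Y=2)
- P(X,Z=1) = P(X,Y=1)

I(X;Z) = I(X;f(Y)) = 0.0005 dits

Verification: 0.0017 ≥ 0.0005 ✓

Information cannot be created by processing; the function f can only lose information about X.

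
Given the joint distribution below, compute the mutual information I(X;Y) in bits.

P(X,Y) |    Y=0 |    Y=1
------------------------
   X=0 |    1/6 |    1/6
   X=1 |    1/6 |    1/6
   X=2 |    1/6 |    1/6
0.0000 bits

Mutual information: I(X;Y) = H(X) + H(Y) - H(X,Y)

Marginals:
P(X) = (1/3, 1/3, 1/3), H(X) = 1.5850 bits
P(Y) = (1/2, 1/2), H(Y) = 1.0000 bits

Joint entropy: H(X,Y) = 2.5850 bits

I(X;Y) = 1.5850 + 1.0000 - 2.5850 = 0.0000 bits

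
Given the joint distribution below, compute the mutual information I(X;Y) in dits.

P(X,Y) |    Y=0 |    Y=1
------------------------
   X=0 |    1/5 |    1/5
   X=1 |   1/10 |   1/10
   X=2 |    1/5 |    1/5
0.0000 dits

Mutual information: I(X;Y) = H(X) + H(Y) - H(X,Y)

Marginals:
P(X) = (2/5, 1/5, 2/5), H(X) = 0.4581 dits
P(Y) = (1/2, 1/2), H(Y) = 0.3010 dits

Joint entropy: H(X,Y) = 0.7592 dits

I(X;Y) = 0.4581 + 0.3010 - 0.7592 = 0.0000 dits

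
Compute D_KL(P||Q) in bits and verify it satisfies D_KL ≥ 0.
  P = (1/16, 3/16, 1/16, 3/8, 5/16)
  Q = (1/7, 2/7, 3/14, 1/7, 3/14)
0.3926 bits

KL divergence satisfies the Gibbs inequality: D_KL(P||Q) ≥ 0 for all distributions P, Q.

D_KL(P||Q) = Σ p(x) log(p(x)/q(x))
Term by term:
  x=0: 1/16 × log_2[(1/16)/(1/7)] = -0.0745
  x=1: 3/16 × log_2[(3/16)/(2/7)] = -0.1139
  x=2: 1/16 × log_2[(1/16)/(3/14)] = -0.1111
  x=3: 3/8 × log_2[(3/8)/(1/7)] = 0.5221
  x=4: 5/16 × log_2[(5/16)/(3/14)] = 0.1701
D_KL(P||Q) = 0.3926 bits

D_KL(P||Q) = 0.3926 ≥ 0 ✓

This non-negativity is a fundamental property: relative entropy cannot be negative because it measures how different Q is from P.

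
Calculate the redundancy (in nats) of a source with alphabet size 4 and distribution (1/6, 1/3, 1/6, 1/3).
0.0566 nats

Redundancy measures how far a source is from maximum entropy:
R = H_max - H(X)

Maximum entropy for 4 symbols: H_max = log_e(4) = 1.3863 nats
Actual entropy: H(X) = 1.3297 nats
Redundancy: R = 1.3863 - 1.3297 = 0.0566 nats

This redundancy represents potential for compression: the source could be compressed by 0.0566 nats per symbol.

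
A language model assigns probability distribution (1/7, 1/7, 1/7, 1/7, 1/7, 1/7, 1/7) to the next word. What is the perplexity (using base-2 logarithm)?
7.0000

Perplexity is 2^H (or exp(H) for natural log).

First, H = -Σ p log p = 2.8074 bits
Perplexity = 2^2.8074 = 7.0000

Interpretation: The model's uncertainty is equivalent to choosing uniformly among 7.0 options.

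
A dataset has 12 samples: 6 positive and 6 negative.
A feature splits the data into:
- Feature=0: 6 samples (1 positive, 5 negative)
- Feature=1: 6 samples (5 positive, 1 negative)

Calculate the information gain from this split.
0.3500 bits

Information Gain = H(Y) - H(Y|Feature)

Before split:
P(positive) = 6/12 = 0.5000
H(Y) = 1.0000 bits

After split:
Feature=0: H = 0.6500 bits (weight = 6/12)
Feature=1: H = 0.6500 bits (weight = 6/12)
H(Y|Feature) = (6/12)×0.6500 + (6/12)×0.6500 = 0.6500 bits

Information Gain = 1.0000 - 0.6500 = 0.3500 bits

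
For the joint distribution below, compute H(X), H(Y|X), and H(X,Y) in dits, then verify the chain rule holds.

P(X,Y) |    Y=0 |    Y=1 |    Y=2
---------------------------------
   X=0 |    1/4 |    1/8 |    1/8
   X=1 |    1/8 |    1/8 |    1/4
H(X,Y) = 0.7526, H(X) = 0.3010, H(Y|X) = 0.4515 (all in dits)

Chain rule: H(X,Y) = H(X) + H(Y|X)

Left side — joint entropy directly:
H(X,Y) = -Σ p(x,y) log p(x,y) = 0.7526 dits

Right side — compute H(Y|X) from the conditional distributions:
P(X) = (1/2, 1/2), so H(X) = 0.3010 dits
H(Y|X) = Σ_x P(X=x) · H(Y|X=x):
  P(Y|X=0) = (1/2, 1/4, 1/4), H(Y|X=0) = 0.4515, weight P(X=0) = 1/2
  P(Y|X=1) = (1/4, 1/4, 1/2), H(Y|X=1) = 0.4515, weight P(X=1) = 1/2
H(Y|X) = 0.4515 dits

H(X) + H(Y|X) = 0.3010 + 0.4515 = 0.7526 dits

Both sides equal 0.7526 dits. ✓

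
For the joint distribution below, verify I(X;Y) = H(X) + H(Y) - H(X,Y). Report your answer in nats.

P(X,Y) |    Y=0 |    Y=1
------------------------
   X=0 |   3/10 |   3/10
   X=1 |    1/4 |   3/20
I(X;Y) = 0.0076 nats

Mutual information has multiple equivalent forms:
- I(X;Y) = H(X) - H(X|Y)
- I(X;Y) = H(Y) - H(Y|X)
- I(X;Y) = H(X) + H(Y) - H(X,Y)

Computing all quantities:
H(X) = 0.6730, H(Y) = 0.6881, H(X,Y) = 1.3535
H(X|Y) = 0.6654, H(Y|X) = 0.6805

Verification:
H(X) - H(X|Y) = 0.6730 - 0.6654 = 0.0076
H(Y) - H(Y|X) = 0.6881 - 0.6805 = 0.0076
H(X) + H(Y) - H(X,Y) = 0.6730 + 0.6881 - 1.3535 = 0.0076

All forms give I(X;Y) = 0.0076 nats. ✓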